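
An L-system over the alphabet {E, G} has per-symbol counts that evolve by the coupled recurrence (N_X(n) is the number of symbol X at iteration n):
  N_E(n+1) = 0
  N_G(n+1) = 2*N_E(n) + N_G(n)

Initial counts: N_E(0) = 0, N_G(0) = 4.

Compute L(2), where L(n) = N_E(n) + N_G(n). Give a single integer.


Answer: 4

Derivation:
Step 0: N_E=0, N_G=4, L=4
Step 1: N_E=0, N_G=4, L=4
Step 2: N_E=0, N_G=4, L=4


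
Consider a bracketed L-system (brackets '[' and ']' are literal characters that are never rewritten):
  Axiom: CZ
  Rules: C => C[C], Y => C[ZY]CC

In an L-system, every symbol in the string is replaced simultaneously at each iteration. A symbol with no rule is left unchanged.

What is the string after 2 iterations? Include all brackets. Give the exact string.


Step 0: CZ
Step 1: C[C]Z
Step 2: C[C][C[C]]Z

Answer: C[C][C[C]]Z


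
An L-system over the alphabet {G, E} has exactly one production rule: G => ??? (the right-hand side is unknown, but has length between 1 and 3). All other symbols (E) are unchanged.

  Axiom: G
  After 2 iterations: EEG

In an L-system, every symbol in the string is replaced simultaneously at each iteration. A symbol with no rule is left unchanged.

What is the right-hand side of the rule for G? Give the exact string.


Answer: EG

Derivation:
Trying G => EG:
  Step 0: G
  Step 1: EG
  Step 2: EEG
Matches the given result.


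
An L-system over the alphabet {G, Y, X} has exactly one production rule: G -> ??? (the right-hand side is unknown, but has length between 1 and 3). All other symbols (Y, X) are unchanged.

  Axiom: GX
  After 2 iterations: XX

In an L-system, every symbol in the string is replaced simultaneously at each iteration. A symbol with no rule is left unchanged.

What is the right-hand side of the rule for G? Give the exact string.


Trying G -> X:
  Step 0: GX
  Step 1: XX
  Step 2: XX
Matches the given result.

Answer: X


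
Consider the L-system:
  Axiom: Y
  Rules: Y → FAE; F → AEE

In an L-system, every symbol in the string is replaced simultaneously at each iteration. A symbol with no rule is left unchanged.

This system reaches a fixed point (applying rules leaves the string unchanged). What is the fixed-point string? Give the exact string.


Answer: AEEAE

Derivation:
Step 0: Y
Step 1: FAE
Step 2: AEEAE
Step 3: AEEAE  (unchanged — fixed point at step 2)


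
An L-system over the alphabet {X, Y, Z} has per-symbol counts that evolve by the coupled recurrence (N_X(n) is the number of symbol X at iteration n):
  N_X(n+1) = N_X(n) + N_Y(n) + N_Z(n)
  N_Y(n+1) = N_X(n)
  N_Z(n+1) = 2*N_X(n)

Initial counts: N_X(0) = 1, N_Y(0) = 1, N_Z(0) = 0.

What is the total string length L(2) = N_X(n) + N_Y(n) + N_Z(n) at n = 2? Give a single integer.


Step 0: N_X=1, N_Y=1, N_Z=0, L=2
Step 1: N_X=2, N_Y=1, N_Z=2, L=5
Step 2: N_X=5, N_Y=2, N_Z=4, L=11

Answer: 11


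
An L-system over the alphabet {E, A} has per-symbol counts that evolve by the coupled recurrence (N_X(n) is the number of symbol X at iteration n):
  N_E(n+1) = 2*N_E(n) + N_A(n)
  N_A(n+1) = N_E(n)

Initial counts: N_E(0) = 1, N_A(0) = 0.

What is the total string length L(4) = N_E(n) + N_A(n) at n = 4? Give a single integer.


Answer: 41

Derivation:
Step 0: N_E=1, N_A=0, L=1
Step 1: N_E=2, N_A=1, L=3
Step 2: N_E=5, N_A=2, L=7
Step 3: N_E=12, N_A=5, L=17
Step 4: N_E=29, N_A=12, L=41


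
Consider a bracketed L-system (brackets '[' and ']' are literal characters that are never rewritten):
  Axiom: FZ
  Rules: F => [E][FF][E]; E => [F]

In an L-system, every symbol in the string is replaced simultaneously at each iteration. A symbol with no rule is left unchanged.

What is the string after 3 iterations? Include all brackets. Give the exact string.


Answer: [[[E][FF][E]]][[[F]][[E][FF][E][E][FF][E]][[F]][[F]][[E][FF][E][E][FF][E]][[F]]][[[E][FF][E]]]Z

Derivation:
Step 0: FZ
Step 1: [E][FF][E]Z
Step 2: [[F]][[E][FF][E][E][FF][E]][[F]]Z
Step 3: [[[E][FF][E]]][[[F]][[E][FF][E][E][FF][E]][[F]][[F]][[E][FF][E][E][FF][E]][[F]]][[[E][FF][E]]]Z


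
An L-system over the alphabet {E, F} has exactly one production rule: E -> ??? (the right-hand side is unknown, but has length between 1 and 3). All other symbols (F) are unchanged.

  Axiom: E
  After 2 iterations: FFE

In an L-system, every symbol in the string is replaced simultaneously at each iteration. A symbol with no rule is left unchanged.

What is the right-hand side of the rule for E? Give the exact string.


Trying E -> FE:
  Step 0: E
  Step 1: FE
  Step 2: FFE
Matches the given result.

Answer: FE


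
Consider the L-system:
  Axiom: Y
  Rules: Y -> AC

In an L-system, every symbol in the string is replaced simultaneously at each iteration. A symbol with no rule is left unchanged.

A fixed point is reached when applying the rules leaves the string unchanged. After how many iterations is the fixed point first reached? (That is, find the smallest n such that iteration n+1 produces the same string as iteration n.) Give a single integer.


Step 0: Y
Step 1: AC
Step 2: AC  (unchanged — fixed point at step 1)

Answer: 1


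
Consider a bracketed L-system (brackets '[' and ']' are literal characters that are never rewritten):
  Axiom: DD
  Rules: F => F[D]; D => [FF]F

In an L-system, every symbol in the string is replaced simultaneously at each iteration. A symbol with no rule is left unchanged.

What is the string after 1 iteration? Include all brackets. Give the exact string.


Answer: [FF]F[FF]F

Derivation:
Step 0: DD
Step 1: [FF]F[FF]F


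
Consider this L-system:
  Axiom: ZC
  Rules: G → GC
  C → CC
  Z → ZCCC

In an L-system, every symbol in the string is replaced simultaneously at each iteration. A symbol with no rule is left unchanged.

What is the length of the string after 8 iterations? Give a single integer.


Answer: 1022

Derivation:
Step 0: length = 2
Step 1: length = 6
Step 2: length = 14
Step 3: length = 30
Step 4: length = 62
Step 5: length = 126
Step 6: length = 254
Step 7: length = 510
Step 8: length = 1022


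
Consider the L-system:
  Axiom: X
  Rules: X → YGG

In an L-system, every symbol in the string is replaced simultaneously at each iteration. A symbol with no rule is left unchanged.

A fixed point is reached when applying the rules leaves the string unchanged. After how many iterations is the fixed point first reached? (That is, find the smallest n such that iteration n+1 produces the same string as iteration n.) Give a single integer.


Answer: 1

Derivation:
Step 0: X
Step 1: YGG
Step 2: YGG  (unchanged — fixed point at step 1)


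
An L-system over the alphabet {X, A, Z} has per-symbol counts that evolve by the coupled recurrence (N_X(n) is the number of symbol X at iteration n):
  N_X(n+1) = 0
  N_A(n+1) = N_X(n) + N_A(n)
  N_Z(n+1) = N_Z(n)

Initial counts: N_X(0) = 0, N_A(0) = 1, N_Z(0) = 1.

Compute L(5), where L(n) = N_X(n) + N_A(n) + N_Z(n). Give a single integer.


Step 0: N_X=0, N_A=1, N_Z=1, L=2
Step 1: N_X=0, N_A=1, N_Z=1, L=2
Step 2: N_X=0, N_A=1, N_Z=1, L=2
Step 3: N_X=0, N_A=1, N_Z=1, L=2
Step 4: N_X=0, N_A=1, N_Z=1, L=2
Step 5: N_X=0, N_A=1, N_Z=1, L=2

Answer: 2


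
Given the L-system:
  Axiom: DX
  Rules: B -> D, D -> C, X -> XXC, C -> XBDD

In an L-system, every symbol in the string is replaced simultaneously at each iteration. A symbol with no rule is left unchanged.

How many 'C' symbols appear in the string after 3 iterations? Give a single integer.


Answer: 10

Derivation:
Step 0: DX  (0 'C')
Step 1: CXXC  (2 'C')
Step 2: XBDDXXCXXCXBDD  (2 'C')
Step 3: XXCDCCXXCXXCXBDDXXCXXCXBDDXXCDCC  (10 'C')


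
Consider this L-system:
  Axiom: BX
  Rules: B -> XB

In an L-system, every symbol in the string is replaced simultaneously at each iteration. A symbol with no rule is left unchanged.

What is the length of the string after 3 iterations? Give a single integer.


Step 0: length = 2
Step 1: length = 3
Step 2: length = 4
Step 3: length = 5

Answer: 5


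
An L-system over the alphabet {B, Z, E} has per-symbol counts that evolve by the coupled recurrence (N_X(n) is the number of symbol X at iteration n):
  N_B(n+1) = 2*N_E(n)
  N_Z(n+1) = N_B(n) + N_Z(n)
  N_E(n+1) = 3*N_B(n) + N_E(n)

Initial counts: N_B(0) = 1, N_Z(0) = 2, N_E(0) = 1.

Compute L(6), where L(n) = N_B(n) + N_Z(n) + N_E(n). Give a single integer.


Step 0: N_B=1, N_Z=2, N_E=1, L=4
Step 1: N_B=2, N_Z=3, N_E=4, L=9
Step 2: N_B=8, N_Z=5, N_E=10, L=23
Step 3: N_B=20, N_Z=13, N_E=34, L=67
Step 4: N_B=68, N_Z=33, N_E=94, L=195
Step 5: N_B=188, N_Z=101, N_E=298, L=587
Step 6: N_B=596, N_Z=289, N_E=862, L=1747

Answer: 1747


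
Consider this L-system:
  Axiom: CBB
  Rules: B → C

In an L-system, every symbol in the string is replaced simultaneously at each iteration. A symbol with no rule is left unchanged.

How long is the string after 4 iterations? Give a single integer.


Step 0: length = 3
Step 1: length = 3
Step 2: length = 3
Step 3: length = 3
Step 4: length = 3

Answer: 3


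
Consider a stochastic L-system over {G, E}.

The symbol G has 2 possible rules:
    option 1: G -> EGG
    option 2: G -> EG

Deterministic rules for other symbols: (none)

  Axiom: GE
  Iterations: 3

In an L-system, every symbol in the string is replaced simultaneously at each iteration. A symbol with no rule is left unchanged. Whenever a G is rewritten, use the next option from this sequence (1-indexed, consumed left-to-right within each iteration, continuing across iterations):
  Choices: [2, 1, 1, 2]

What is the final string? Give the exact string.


Answer: EEEGGEGE

Derivation:
Step 0: GE
Step 1: EGE  (used choices [2])
Step 2: EEGGE  (used choices [1])
Step 3: EEEGGEGE  (used choices [1, 2])


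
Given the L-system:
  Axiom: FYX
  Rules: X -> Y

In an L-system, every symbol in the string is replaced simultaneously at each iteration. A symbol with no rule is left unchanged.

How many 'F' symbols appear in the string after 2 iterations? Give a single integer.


Answer: 1

Derivation:
Step 0: FYX  (1 'F')
Step 1: FYY  (1 'F')
Step 2: FYY  (1 'F')


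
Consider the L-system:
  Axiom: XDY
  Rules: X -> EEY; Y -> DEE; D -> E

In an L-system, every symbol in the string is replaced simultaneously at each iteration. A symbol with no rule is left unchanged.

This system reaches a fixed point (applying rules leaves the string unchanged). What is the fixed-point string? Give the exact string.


Step 0: XDY
Step 1: EEYEDEE
Step 2: EEDEEEEEE
Step 3: EEEEEEEEE
Step 4: EEEEEEEEE  (unchanged — fixed point at step 3)

Answer: EEEEEEEEE


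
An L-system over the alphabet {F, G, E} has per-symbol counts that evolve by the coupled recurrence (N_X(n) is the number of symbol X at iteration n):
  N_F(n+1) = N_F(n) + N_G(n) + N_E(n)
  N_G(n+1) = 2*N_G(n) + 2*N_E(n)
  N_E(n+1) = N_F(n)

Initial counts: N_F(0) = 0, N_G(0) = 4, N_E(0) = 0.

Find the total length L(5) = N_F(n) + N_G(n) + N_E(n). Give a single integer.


Step 0: N_F=0, N_G=4, N_E=0, L=4
Step 1: N_F=4, N_G=8, N_E=0, L=12
Step 2: N_F=12, N_G=16, N_E=4, L=32
Step 3: N_F=32, N_G=40, N_E=12, L=84
Step 4: N_F=84, N_G=104, N_E=32, L=220
Step 5: N_F=220, N_G=272, N_E=84, L=576

Answer: 576


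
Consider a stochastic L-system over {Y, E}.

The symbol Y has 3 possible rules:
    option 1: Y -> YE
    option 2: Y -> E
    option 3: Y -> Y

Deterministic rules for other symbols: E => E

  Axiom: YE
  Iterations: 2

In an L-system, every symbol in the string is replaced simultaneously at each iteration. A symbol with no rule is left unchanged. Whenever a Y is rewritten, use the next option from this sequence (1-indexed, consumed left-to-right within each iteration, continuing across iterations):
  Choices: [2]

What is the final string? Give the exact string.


Step 0: YE
Step 1: EE  (used choices [2])
Step 2: EE  (used choices [])

Answer: EE


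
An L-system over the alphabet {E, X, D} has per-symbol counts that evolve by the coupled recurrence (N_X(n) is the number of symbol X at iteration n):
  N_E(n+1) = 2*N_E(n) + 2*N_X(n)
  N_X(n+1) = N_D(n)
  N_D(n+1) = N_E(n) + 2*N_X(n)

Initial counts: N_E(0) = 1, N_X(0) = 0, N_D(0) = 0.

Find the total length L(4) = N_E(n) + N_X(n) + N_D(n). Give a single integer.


Answer: 44

Derivation:
Step 0: N_E=1, N_X=0, N_D=0, L=1
Step 1: N_E=2, N_X=0, N_D=1, L=3
Step 2: N_E=4, N_X=1, N_D=2, L=7
Step 3: N_E=10, N_X=2, N_D=6, L=18
Step 4: N_E=24, N_X=6, N_D=14, L=44


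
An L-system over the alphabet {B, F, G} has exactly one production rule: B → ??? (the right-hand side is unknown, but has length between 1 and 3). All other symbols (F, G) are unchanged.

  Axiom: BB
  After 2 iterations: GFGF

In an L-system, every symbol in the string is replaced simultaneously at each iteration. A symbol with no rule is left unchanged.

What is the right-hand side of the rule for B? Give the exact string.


Trying B → GF:
  Step 0: BB
  Step 1: GFGF
  Step 2: GFGF
Matches the given result.

Answer: GF


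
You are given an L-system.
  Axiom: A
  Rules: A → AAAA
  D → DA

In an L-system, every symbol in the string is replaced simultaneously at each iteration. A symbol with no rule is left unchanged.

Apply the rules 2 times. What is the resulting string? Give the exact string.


Step 0: A
Step 1: AAAA
Step 2: AAAAAAAAAAAAAAAA

Answer: AAAAAAAAAAAAAAAA


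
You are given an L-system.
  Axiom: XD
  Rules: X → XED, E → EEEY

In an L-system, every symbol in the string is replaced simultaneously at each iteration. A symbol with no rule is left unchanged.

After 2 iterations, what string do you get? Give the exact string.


Step 0: XD
Step 1: XEDD
Step 2: XEDEEEYDD

Answer: XEDEEEYDD


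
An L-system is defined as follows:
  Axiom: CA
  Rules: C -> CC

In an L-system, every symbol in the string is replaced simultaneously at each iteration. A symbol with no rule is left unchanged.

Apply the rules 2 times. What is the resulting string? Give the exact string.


Answer: CCCCA

Derivation:
Step 0: CA
Step 1: CCA
Step 2: CCCCA


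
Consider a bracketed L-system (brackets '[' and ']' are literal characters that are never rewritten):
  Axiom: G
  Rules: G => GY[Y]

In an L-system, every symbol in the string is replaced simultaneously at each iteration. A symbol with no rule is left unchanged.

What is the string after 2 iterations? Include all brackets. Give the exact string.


Step 0: G
Step 1: GY[Y]
Step 2: GY[Y]Y[Y]

Answer: GY[Y]Y[Y]


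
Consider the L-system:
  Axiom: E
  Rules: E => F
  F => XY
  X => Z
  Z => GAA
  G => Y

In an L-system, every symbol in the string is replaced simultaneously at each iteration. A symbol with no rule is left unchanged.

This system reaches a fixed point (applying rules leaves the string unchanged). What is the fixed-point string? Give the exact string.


Answer: YAAY

Derivation:
Step 0: E
Step 1: F
Step 2: XY
Step 3: ZY
Step 4: GAAY
Step 5: YAAY
Step 6: YAAY  (unchanged — fixed point at step 5)


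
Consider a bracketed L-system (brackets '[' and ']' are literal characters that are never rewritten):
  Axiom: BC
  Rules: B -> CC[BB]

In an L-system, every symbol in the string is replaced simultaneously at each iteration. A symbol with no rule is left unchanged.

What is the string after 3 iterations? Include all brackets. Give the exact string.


Answer: CC[CC[CC[BB]CC[BB]]CC[CC[BB]CC[BB]]]C

Derivation:
Step 0: BC
Step 1: CC[BB]C
Step 2: CC[CC[BB]CC[BB]]C
Step 3: CC[CC[CC[BB]CC[BB]]CC[CC[BB]CC[BB]]]C


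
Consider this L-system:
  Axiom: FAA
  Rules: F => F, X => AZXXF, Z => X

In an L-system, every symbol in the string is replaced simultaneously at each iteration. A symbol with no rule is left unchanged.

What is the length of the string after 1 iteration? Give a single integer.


Step 0: length = 3
Step 1: length = 3

Answer: 3


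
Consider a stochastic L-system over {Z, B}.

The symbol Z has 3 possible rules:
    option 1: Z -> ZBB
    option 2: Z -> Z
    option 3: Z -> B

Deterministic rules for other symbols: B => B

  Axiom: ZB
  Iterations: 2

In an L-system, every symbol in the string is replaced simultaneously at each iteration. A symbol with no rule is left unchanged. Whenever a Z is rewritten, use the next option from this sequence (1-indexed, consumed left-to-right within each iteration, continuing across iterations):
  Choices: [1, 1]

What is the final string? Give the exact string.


Answer: ZBBBBB

Derivation:
Step 0: ZB
Step 1: ZBBB  (used choices [1])
Step 2: ZBBBBB  (used choices [1])


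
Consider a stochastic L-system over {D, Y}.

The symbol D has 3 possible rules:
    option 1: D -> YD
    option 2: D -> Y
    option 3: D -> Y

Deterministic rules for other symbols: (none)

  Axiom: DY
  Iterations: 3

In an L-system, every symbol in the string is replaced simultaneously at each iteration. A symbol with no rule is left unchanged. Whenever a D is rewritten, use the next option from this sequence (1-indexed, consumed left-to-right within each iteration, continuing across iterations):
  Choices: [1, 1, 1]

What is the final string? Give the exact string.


Step 0: DY
Step 1: YDY  (used choices [1])
Step 2: YYDY  (used choices [1])
Step 3: YYYDY  (used choices [1])

Answer: YYYDY


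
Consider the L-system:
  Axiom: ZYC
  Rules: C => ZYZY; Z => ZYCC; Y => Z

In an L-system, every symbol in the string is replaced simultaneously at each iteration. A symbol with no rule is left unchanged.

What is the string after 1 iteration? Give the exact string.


Answer: ZYCCZZYZY

Derivation:
Step 0: ZYC
Step 1: ZYCCZZYZY


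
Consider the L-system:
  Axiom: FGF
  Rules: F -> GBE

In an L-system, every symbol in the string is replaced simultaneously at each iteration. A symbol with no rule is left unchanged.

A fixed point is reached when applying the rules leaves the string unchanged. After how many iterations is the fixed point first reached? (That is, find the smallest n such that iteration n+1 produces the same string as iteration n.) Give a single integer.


Answer: 1

Derivation:
Step 0: FGF
Step 1: GBEGGBE
Step 2: GBEGGBE  (unchanged — fixed point at step 1)


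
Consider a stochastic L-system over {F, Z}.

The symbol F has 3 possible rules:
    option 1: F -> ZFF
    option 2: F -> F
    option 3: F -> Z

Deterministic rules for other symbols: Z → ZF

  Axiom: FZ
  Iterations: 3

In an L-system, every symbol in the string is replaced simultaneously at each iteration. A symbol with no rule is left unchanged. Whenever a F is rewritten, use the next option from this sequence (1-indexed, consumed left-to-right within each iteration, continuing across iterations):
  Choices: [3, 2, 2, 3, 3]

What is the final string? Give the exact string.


Step 0: FZ
Step 1: ZZF  (used choices [3])
Step 2: ZFZFF  (used choices [2])
Step 3: ZFFZFZZ  (used choices [2, 3, 3])

Answer: ZFFZFZZ


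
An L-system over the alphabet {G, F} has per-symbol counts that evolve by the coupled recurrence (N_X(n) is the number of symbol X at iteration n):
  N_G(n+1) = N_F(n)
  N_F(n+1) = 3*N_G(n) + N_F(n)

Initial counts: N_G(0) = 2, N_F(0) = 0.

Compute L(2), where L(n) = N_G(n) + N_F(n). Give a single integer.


Answer: 12

Derivation:
Step 0: N_G=2, N_F=0, L=2
Step 1: N_G=0, N_F=6, L=6
Step 2: N_G=6, N_F=6, L=12


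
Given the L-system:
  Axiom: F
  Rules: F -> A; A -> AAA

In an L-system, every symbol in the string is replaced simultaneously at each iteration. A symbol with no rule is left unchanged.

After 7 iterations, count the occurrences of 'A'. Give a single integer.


Step 0: F  (0 'A')
Step 1: A  (1 'A')
Step 2: AAA  (3 'A')
Step 3: AAAAAAAAA  (9 'A')
Step 4: AAAAAAAAAAAAAAAAAAAAAAAAAAA  (27 'A')
Step 5: AAAAAAAAAAAAAAAAAAAAAAAAAAAAAAAAAAAAAAAAAAAAAAAAAAAAAAAAAAAAAAAAAAAAAAAAAAAAAAAAA  (81 'A')
Step 6: AAAAAAAAAAAAAAAAAAAAAAAAAAAAAAAAAAAAAAAAAAAAAAAAAAAAAAAAAAAAAAAAAAAAAAAAAAAAAAAAAAAAAAAAAAAAAAAAAAAAAAAAAAAAAAAAAAAAAAAAAAAAAAAAAAAAAAAAAAAAAAAAAAAAAAAAAAAAAAAAAAAAAAAAAAAAAAAAAAAAAAAAAAAAAAAAAAAAAAAAAAAAAAAAAAAAAAAAAAAAAAAAAAAAAAAAAAAAAAAAAAA  (243 'A')
Step 7: AAAAAAAAAAAAAAAAAAAAAAAAAAAAAAAAAAAAAAAAAAAAAAAAAAAAAAAAAAAAAAAAAAAAAAAAAAAAAAAAAAAAAAAAAAAAAAAAAAAAAAAAAAAAAAAAAAAAAAAAAAAAAAAAAAAAAAAAAAAAAAAAAAAAAAAAAAAAAAAAAAAAAAAAAAAAAAAAAAAAAAAAAAAAAAAAAAAAAAAAAAAAAAAAAAAAAAAAAAAAAAAAAAAAAAAAAAAAAAAAAAAAAAAAAAAAAAAAAAAAAAAAAAAAAAAAAAAAAAAAAAAAAAAAAAAAAAAAAAAAAAAAAAAAAAAAAAAAAAAAAAAAAAAAAAAAAAAAAAAAAAAAAAAAAAAAAAAAAAAAAAAAAAAAAAAAAAAAAAAAAAAAAAAAAAAAAAAAAAAAAAAAAAAAAAAAAAAAAAAAAAAAAAAAAAAAAAAAAAAAAAAAAAAAAAAAAAAAAAAAAAAAAAAAAAAAAAAAAAAAAAAAAAAAAAAAAAAAAAAAAAAAAAAAAAAAAAAAAAAAAAAAAAAAAAAAAAAAAAAAAAAAAAAAAAAAAAAAAAAAAAAAAAAAAAAAAAAAAAAAAAAAAAAAAAAAAAAAAAAAAAAAAAAAAAAAAAAAAAAAAAAAAAAAAAAAAAAAAAAAAAAAAAAAAAAAAAAAAAAAAAAAAAAAAAAAAAAAAAAAAAAAAAAAAAAAAAAAAAAAAAAAAAAAAAAAAAAAAAAAAAAAAAAAA  (729 'A')

Answer: 729


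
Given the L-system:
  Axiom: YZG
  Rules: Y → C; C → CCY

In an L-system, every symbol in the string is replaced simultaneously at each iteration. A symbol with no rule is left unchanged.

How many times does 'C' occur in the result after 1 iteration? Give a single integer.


Step 0: YZG  (0 'C')
Step 1: CZG  (1 'C')

Answer: 1


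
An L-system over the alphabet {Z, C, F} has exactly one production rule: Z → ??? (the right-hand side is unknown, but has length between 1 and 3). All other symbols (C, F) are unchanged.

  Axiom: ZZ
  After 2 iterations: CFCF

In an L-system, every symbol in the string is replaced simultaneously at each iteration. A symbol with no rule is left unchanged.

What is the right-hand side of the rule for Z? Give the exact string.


Trying Z → CF:
  Step 0: ZZ
  Step 1: CFCF
  Step 2: CFCF
Matches the given result.

Answer: CF


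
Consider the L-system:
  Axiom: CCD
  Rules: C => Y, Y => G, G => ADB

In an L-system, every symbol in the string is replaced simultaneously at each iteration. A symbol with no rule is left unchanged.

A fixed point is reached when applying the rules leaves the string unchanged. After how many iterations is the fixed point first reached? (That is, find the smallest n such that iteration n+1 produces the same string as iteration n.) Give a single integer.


Answer: 3

Derivation:
Step 0: CCD
Step 1: YYD
Step 2: GGD
Step 3: ADBADBD
Step 4: ADBADBD  (unchanged — fixed point at step 3)


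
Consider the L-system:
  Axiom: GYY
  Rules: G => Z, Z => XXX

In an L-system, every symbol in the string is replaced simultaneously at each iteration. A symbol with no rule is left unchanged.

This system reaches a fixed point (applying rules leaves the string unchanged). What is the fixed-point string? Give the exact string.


Answer: XXXYY

Derivation:
Step 0: GYY
Step 1: ZYY
Step 2: XXXYY
Step 3: XXXYY  (unchanged — fixed point at step 2)


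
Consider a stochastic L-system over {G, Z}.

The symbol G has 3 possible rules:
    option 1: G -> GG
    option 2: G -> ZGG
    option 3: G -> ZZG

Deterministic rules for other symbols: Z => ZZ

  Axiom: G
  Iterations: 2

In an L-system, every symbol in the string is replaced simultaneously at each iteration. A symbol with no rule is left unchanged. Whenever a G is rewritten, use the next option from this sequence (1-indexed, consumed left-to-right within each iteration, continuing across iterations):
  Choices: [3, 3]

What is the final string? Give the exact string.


Answer: ZZZZZZG

Derivation:
Step 0: G
Step 1: ZZG  (used choices [3])
Step 2: ZZZZZZG  (used choices [3])


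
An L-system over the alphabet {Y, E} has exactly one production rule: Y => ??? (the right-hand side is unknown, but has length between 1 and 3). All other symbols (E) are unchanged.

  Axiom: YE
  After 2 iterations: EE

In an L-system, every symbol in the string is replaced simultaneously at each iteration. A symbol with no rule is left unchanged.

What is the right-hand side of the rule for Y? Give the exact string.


Answer: E

Derivation:
Trying Y => E:
  Step 0: YE
  Step 1: EE
  Step 2: EE
Matches the given result.


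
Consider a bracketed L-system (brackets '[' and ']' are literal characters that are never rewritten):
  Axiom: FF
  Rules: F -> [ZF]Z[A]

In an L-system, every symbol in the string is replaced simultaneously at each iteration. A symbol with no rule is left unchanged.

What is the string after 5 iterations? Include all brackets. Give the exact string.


Answer: [Z[Z[Z[Z[ZF]Z[A]]Z[A]]Z[A]]Z[A]]Z[A][Z[Z[Z[Z[ZF]Z[A]]Z[A]]Z[A]]Z[A]]Z[A]

Derivation:
Step 0: FF
Step 1: [ZF]Z[A][ZF]Z[A]
Step 2: [Z[ZF]Z[A]]Z[A][Z[ZF]Z[A]]Z[A]
Step 3: [Z[Z[ZF]Z[A]]Z[A]]Z[A][Z[Z[ZF]Z[A]]Z[A]]Z[A]
Step 4: [Z[Z[Z[ZF]Z[A]]Z[A]]Z[A]]Z[A][Z[Z[Z[ZF]Z[A]]Z[A]]Z[A]]Z[A]
Step 5: [Z[Z[Z[Z[ZF]Z[A]]Z[A]]Z[A]]Z[A]]Z[A][Z[Z[Z[Z[ZF]Z[A]]Z[A]]Z[A]]Z[A]]Z[A]


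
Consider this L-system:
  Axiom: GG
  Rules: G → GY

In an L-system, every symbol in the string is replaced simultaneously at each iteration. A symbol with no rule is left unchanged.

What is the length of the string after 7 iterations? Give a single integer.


Step 0: length = 2
Step 1: length = 4
Step 2: length = 6
Step 3: length = 8
Step 4: length = 10
Step 5: length = 12
Step 6: length = 14
Step 7: length = 16

Answer: 16


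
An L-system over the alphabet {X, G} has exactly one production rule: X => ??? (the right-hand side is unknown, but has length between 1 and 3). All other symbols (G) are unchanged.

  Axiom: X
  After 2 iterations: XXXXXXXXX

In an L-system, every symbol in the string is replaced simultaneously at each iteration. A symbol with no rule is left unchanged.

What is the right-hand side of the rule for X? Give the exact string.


Answer: XXX

Derivation:
Trying X => XXX:
  Step 0: X
  Step 1: XXX
  Step 2: XXXXXXXXX
Matches the given result.


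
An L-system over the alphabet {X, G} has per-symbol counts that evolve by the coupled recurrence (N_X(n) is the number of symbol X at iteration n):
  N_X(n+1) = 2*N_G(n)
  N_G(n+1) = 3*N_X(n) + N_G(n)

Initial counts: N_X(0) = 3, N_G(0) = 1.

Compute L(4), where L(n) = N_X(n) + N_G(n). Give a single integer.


Answer: 324

Derivation:
Step 0: N_X=3, N_G=1, L=4
Step 1: N_X=2, N_G=10, L=12
Step 2: N_X=20, N_G=16, L=36
Step 3: N_X=32, N_G=76, L=108
Step 4: N_X=152, N_G=172, L=324


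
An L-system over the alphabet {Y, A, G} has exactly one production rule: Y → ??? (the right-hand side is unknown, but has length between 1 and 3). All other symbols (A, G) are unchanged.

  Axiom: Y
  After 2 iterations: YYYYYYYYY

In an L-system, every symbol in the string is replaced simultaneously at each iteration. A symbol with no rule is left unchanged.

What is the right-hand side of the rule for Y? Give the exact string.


Trying Y → YYY:
  Step 0: Y
  Step 1: YYY
  Step 2: YYYYYYYYY
Matches the given result.

Answer: YYY


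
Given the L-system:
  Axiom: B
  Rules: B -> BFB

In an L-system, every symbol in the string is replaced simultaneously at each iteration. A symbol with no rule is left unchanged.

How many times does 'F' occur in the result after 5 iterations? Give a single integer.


Step 0: B  (0 'F')
Step 1: BFB  (1 'F')
Step 2: BFBFBFB  (3 'F')
Step 3: BFBFBFBFBFBFBFB  (7 'F')
Step 4: BFBFBFBFBFBFBFBFBFBFBFBFBFBFBFB  (15 'F')
Step 5: BFBFBFBFBFBFBFBFBFBFBFBFBFBFBFBFBFBFBFBFBFBFBFBFBFBFBFBFBFBFBFB  (31 'F')

Answer: 31


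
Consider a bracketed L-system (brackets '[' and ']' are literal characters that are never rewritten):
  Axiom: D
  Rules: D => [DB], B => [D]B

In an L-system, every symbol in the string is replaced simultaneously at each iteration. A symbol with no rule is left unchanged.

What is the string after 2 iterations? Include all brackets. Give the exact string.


Answer: [[DB][D]B]

Derivation:
Step 0: D
Step 1: [DB]
Step 2: [[DB][D]B]


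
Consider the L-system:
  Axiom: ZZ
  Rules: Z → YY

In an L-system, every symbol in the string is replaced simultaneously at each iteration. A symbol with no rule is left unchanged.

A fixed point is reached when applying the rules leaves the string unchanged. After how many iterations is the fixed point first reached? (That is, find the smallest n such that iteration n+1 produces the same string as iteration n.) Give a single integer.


Step 0: ZZ
Step 1: YYYY
Step 2: YYYY  (unchanged — fixed point at step 1)

Answer: 1


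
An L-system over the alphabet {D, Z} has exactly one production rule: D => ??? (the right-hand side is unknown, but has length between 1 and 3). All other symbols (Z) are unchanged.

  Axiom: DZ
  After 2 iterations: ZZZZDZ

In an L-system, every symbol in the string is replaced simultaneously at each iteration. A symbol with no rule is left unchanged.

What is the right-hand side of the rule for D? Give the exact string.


Trying D => ZZD:
  Step 0: DZ
  Step 1: ZZDZ
  Step 2: ZZZZDZ
Matches the given result.

Answer: ZZD


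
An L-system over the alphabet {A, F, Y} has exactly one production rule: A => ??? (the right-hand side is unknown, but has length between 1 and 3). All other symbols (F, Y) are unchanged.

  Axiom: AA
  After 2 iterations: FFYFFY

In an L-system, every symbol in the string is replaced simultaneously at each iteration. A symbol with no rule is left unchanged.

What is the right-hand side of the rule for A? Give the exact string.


Answer: FFY

Derivation:
Trying A => FFY:
  Step 0: AA
  Step 1: FFYFFY
  Step 2: FFYFFY
Matches the given result.


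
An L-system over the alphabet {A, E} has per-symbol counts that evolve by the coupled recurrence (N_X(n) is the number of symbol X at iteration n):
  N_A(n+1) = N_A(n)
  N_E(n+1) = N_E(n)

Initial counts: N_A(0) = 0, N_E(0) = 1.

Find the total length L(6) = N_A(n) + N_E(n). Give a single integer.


Answer: 1

Derivation:
Step 0: N_A=0, N_E=1, L=1
Step 1: N_A=0, N_E=1, L=1
Step 2: N_A=0, N_E=1, L=1
Step 3: N_A=0, N_E=1, L=1
Step 4: N_A=0, N_E=1, L=1
Step 5: N_A=0, N_E=1, L=1
Step 6: N_A=0, N_E=1, L=1


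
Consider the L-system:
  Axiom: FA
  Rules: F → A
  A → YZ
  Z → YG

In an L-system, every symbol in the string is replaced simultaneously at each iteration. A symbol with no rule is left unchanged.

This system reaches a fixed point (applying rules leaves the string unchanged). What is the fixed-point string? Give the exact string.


Step 0: FA
Step 1: AYZ
Step 2: YZYYG
Step 3: YYGYYG
Step 4: YYGYYG  (unchanged — fixed point at step 3)

Answer: YYGYYG


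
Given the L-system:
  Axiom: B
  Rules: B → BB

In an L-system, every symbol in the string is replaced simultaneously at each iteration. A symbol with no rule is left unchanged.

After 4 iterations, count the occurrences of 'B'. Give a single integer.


Step 0: B  (1 'B')
Step 1: BB  (2 'B')
Step 2: BBBB  (4 'B')
Step 3: BBBBBBBB  (8 'B')
Step 4: BBBBBBBBBBBBBBBB  (16 'B')

Answer: 16


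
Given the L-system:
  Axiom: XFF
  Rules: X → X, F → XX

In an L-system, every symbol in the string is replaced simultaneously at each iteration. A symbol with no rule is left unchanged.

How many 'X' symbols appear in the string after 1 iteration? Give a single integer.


Answer: 5

Derivation:
Step 0: XFF  (1 'X')
Step 1: XXXXX  (5 'X')


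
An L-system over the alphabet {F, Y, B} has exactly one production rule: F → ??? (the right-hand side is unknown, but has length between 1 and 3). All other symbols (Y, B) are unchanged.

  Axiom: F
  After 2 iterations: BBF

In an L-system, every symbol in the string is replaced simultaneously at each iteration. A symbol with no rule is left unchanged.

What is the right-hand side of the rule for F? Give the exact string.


Answer: BF

Derivation:
Trying F → BF:
  Step 0: F
  Step 1: BF
  Step 2: BBF
Matches the given result.


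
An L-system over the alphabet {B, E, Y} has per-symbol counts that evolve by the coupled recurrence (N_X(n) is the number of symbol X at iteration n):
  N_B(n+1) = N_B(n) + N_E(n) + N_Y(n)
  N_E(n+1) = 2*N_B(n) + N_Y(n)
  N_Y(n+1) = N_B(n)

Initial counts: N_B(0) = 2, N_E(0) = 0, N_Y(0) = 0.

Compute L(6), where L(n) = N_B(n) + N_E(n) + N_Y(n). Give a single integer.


Step 0: N_B=2, N_E=0, N_Y=0, L=2
Step 1: N_B=2, N_E=4, N_Y=2, L=8
Step 2: N_B=8, N_E=6, N_Y=2, L=16
Step 3: N_B=16, N_E=18, N_Y=8, L=42
Step 4: N_B=42, N_E=40, N_Y=16, L=98
Step 5: N_B=98, N_E=100, N_Y=42, L=240
Step 6: N_B=240, N_E=238, N_Y=98, L=576

Answer: 576


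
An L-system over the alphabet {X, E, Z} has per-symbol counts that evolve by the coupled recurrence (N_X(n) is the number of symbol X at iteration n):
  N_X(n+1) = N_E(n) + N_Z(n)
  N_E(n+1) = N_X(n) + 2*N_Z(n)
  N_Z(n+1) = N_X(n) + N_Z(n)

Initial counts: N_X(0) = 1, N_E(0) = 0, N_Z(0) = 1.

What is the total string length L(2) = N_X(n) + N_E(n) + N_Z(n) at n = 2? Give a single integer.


Step 0: N_X=1, N_E=0, N_Z=1, L=2
Step 1: N_X=1, N_E=3, N_Z=2, L=6
Step 2: N_X=5, N_E=5, N_Z=3, L=13

Answer: 13


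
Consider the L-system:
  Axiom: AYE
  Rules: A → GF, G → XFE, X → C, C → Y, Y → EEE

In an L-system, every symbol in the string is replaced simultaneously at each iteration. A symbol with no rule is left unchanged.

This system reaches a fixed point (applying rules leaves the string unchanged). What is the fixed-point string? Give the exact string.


Answer: EEEFEFEEEE

Derivation:
Step 0: AYE
Step 1: GFEEEE
Step 2: XFEFEEEE
Step 3: CFEFEEEE
Step 4: YFEFEEEE
Step 5: EEEFEFEEEE
Step 6: EEEFEFEEEE  (unchanged — fixed point at step 5)


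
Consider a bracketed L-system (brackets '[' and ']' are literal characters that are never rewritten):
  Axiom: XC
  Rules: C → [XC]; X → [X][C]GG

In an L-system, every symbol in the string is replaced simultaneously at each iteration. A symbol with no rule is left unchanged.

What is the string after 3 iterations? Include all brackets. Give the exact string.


Answer: [[[X][C]GG][[XC]]GG][[[X][C]GG[XC]]]GG[[[X][C]GG][[XC]]GG[[X][C]GG[XC]]]

Derivation:
Step 0: XC
Step 1: [X][C]GG[XC]
Step 2: [[X][C]GG][[XC]]GG[[X][C]GG[XC]]
Step 3: [[[X][C]GG][[XC]]GG][[[X][C]GG[XC]]]GG[[[X][C]GG][[XC]]GG[[X][C]GG[XC]]]


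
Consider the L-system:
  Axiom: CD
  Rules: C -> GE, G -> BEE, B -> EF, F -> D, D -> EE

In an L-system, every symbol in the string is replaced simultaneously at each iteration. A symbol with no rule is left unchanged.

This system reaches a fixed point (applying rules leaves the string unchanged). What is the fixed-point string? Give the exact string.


Answer: EEEEEEEE

Derivation:
Step 0: CD
Step 1: GEEE
Step 2: BEEEEE
Step 3: EFEEEEE
Step 4: EDEEEEE
Step 5: EEEEEEEE
Step 6: EEEEEEEE  (unchanged — fixed point at step 5)


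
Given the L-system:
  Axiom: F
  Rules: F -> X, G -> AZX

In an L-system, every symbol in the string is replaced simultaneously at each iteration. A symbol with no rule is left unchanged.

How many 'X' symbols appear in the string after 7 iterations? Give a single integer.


Step 0: F  (0 'X')
Step 1: X  (1 'X')
Step 2: X  (1 'X')
Step 3: X  (1 'X')
Step 4: X  (1 'X')
Step 5: X  (1 'X')
Step 6: X  (1 'X')
Step 7: X  (1 'X')

Answer: 1


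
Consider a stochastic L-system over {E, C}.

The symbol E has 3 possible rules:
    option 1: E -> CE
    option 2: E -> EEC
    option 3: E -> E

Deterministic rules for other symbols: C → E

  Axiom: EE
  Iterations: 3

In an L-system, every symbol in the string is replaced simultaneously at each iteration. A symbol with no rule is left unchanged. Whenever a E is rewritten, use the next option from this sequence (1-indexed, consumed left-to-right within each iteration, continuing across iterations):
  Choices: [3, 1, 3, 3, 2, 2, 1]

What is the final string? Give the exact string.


Step 0: EE
Step 1: ECE  (used choices [3, 1])
Step 2: EEE  (used choices [3, 3])
Step 3: EECEECCE  (used choices [2, 2, 1])

Answer: EECEECCE


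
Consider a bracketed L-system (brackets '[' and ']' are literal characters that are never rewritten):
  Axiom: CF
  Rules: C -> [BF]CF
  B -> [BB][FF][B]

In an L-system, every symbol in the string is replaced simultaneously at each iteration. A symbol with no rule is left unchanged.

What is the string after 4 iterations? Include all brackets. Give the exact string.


Step 0: CF
Step 1: [BF]CFF
Step 2: [[BB][FF][B]F][BF]CFFF
Step 3: [[[BB][FF][B][BB][FF][B]][FF][[BB][FF][B]]F][[BB][FF][B]F][BF]CFFFF
Step 4: [[[[BB][FF][B][BB][FF][B]][FF][[BB][FF][B]][[BB][FF][B][BB][FF][B]][FF][[BB][FF][B]]][FF][[[BB][FF][B][BB][FF][B]][FF][[BB][FF][B]]]F][[[BB][FF][B][BB][FF][B]][FF][[BB][FF][B]]F][[BB][FF][B]F][BF]CFFFFF

Answer: [[[[BB][FF][B][BB][FF][B]][FF][[BB][FF][B]][[BB][FF][B][BB][FF][B]][FF][[BB][FF][B]]][FF][[[BB][FF][B][BB][FF][B]][FF][[BB][FF][B]]]F][[[BB][FF][B][BB][FF][B]][FF][[BB][FF][B]]F][[BB][FF][B]F][BF]CFFFFF


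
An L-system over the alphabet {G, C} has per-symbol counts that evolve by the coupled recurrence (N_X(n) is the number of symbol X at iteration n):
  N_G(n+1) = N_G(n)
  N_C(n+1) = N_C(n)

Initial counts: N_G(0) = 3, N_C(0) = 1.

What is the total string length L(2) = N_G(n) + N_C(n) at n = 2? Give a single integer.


Answer: 4

Derivation:
Step 0: N_G=3, N_C=1, L=4
Step 1: N_G=3, N_C=1, L=4
Step 2: N_G=3, N_C=1, L=4


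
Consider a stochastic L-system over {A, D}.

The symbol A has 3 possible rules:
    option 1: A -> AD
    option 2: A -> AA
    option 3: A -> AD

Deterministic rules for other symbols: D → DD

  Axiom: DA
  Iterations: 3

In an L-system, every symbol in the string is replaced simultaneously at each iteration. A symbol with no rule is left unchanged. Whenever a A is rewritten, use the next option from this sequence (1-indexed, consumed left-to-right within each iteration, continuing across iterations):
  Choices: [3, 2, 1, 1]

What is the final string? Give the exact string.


Step 0: DA
Step 1: DDAD  (used choices [3])
Step 2: DDDDAADD  (used choices [2])
Step 3: DDDDDDDDADADDDDD  (used choices [1, 1])

Answer: DDDDDDDDADADDDDD


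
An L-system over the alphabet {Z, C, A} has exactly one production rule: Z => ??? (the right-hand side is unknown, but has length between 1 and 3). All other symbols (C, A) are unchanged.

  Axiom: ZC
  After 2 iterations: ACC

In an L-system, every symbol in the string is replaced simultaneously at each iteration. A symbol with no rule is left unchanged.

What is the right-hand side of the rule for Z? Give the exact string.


Trying Z => AC:
  Step 0: ZC
  Step 1: ACC
  Step 2: ACC
Matches the given result.

Answer: AC


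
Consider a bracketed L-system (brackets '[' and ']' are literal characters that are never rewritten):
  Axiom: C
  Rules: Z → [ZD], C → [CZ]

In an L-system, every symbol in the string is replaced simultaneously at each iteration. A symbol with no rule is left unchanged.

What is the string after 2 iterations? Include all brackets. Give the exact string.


Answer: [[CZ][ZD]]

Derivation:
Step 0: C
Step 1: [CZ]
Step 2: [[CZ][ZD]]


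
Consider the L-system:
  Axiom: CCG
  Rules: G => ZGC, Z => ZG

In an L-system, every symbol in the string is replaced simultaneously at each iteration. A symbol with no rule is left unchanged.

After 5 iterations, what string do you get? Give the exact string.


Step 0: CCG
Step 1: CCZGC
Step 2: CCZGZGCC
Step 3: CCZGZGCZGZGCCC
Step 4: CCZGZGCZGZGCCZGZGCZGZGCCCC
Step 5: CCZGZGCZGZGCCZGZGCZGZGCCCZGZGCZGZGCCZGZGCZGZGCCCCC

Answer: CCZGZGCZGZGCCZGZGCZGZGCCCZGZGCZGZGCCZGZGCZGZGCCCCC


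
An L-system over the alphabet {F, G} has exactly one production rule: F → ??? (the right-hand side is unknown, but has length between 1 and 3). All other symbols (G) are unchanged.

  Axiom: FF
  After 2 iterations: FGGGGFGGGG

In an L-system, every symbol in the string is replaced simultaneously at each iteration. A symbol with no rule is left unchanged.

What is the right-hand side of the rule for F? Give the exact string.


Answer: FGG

Derivation:
Trying F → FGG:
  Step 0: FF
  Step 1: FGGFGG
  Step 2: FGGGGFGGGG
Matches the given result.


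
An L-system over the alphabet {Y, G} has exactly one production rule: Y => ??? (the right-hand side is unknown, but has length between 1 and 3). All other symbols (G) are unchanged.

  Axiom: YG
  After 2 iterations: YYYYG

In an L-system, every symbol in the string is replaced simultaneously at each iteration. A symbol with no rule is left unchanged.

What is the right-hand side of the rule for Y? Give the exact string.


Answer: YY

Derivation:
Trying Y => YY:
  Step 0: YG
  Step 1: YYG
  Step 2: YYYYG
Matches the given result.
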